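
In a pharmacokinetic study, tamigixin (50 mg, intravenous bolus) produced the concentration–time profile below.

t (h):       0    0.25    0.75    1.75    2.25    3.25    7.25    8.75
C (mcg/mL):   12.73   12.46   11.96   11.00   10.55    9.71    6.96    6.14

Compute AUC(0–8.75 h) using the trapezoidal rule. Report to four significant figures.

AUC = 79.42 mcg/mL·h

Trapezoidal AUC_0→8.75:
  [0→0.25]: (12.73+12.46)/2 × 0.25 = 3.14875
  [0.25→0.75]: (12.46+11.96)/2 × 0.5 = 6.105
  [0.75→1.75]: (11.96+11.00)/2 × 1 = 11.48
  [1.75→2.25]: (11.00+10.55)/2 × 0.5 = 5.3875
  [2.25→3.25]: (10.55+9.71)/2 × 1 = 10.13
  [3.25→7.25]: (9.71+6.96)/2 × 4 = 33.34
  [7.25→8.75]: (6.96+6.14)/2 × 1.5 = 9.825
  Sum = 79.41625 mcg/mL·h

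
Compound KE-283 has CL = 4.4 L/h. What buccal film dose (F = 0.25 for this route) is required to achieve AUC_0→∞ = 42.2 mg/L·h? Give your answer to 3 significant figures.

Dose = CL × AUC_0→∞ / F
     = 4.4 × 42.2 / 0.25 = 742.72 mg

Dose = 743 mg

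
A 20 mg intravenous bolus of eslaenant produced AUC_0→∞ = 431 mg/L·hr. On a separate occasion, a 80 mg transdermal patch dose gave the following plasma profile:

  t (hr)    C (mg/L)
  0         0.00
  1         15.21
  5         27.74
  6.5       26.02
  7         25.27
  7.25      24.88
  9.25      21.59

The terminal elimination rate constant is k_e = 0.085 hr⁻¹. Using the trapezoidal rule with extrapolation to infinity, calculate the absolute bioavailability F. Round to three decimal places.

Trapezoidal AUC_0→9.25 (transdermal patch):
  [0→1]: (0.00+15.21)/2 × 1 = 7.605
  [1→5]: (15.21+27.74)/2 × 4 = 85.9
  [5→6.5]: (27.74+26.02)/2 × 1.5 = 40.32
  [6.5→7]: (26.02+25.27)/2 × 0.5 = 12.8225
  [7→7.25]: (25.27+24.88)/2 × 0.25 = 6.26875
  [7.25→9.25]: (24.88+21.59)/2 × 2 = 46.47
  Sum = 199.38625 mg/L·hr
Tail: C_last/k_e = 21.59/0.085 = 254.000
AUC_0→∞ (transdermal patch) = 199.38625 + 254.000 = 453.38625 mg/L·hr
F = (AUC_ev/D_ev)/(AUC_iv/D_iv) = (453.38625/80)/(431/20) = 5.66733/21.55 = 0.2630

F = 0.263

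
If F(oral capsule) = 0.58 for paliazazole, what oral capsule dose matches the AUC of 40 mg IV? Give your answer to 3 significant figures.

For equal systemic exposure: F × D_ev = D_iv
D_ev = D_iv / F = 40 / 0.58 = 68.9655 mg

D_oral = 69.0 mg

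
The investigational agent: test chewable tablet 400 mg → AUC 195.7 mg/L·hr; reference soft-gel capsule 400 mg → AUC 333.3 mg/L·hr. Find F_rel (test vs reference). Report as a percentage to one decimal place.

F_rel = 58.7%

F_rel = (AUC_test/D_test) / (AUC_ref/D_ref)
      = (195.7/400) / (333.3/400)
      = 0.48925 / 0.83325 = 0.5872 = 58.72%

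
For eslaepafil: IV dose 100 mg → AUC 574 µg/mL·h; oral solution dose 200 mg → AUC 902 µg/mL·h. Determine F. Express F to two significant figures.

F = 0.79

F = (AUC_ev / D_ev) / (AUC_iv / D_iv)
  = (902/200) / (574/100)
  = 4.51 / 5.74 = 0.7857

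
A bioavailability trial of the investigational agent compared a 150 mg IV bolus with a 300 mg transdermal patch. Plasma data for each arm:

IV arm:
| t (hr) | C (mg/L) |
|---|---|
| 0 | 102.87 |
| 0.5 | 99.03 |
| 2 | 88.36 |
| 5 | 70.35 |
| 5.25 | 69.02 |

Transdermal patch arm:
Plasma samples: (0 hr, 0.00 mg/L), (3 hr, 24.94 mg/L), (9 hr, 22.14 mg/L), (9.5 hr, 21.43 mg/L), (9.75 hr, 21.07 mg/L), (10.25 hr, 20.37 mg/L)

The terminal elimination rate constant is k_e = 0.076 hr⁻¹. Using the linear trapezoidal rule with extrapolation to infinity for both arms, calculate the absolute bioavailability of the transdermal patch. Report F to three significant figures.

F = 0.175

Trapezoidal AUC_0→5.25 (IV):
  [0→0.5]: (102.87+99.03)/2 × 0.5 = 50.475
  [0.5→2]: (99.03+88.36)/2 × 1.5 = 140.5425
  [2→5]: (88.36+70.35)/2 × 3 = 238.065
  [5→5.25]: (70.35+69.02)/2 × 0.25 = 17.42125
  Sum = 446.50375 mg/L·hr
IV tail: 69.02/0.076 = 908.158; AUC_iv,0→∞ = 446.50375 + 908.158 = 1354.66175 mg/L·hr
Trapezoidal AUC_0→10.25 (transdermal patch):
  [0→3]: (0.00+24.94)/2 × 3 = 37.41
  [3→9]: (24.94+22.14)/2 × 6 = 141.24
  [9→9.5]: (22.14+21.43)/2 × 0.5 = 10.8925
  [9.5→9.75]: (21.43+21.07)/2 × 0.25 = 5.3125
  [9.75→10.25]: (21.07+20.37)/2 × 0.5 = 10.36
  Sum = 205.215 mg/L·hr
transdermal patch tail: 20.37/0.076 = 268.026; AUC_ev,0→∞ = 205.215 + 268.026 = 473.241 mg/L·hr
F = (AUC_ev/D_ev)/(AUC_iv/D_iv) = (473.241/300)/(1354.66175/150) = 1.57747/9.03108 = 0.1747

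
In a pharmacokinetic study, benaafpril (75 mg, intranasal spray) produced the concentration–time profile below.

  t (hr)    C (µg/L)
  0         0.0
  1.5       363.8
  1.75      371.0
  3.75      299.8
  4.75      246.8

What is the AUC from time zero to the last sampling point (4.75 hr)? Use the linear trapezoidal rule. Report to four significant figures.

AUC = 1309 µg/L·hr

Trapezoidal AUC_0→4.75:
  [0→1.5]: (0.0+363.8)/2 × 1.5 = 272.85
  [1.5→1.75]: (363.8+371.0)/2 × 0.25 = 91.85
  [1.75→3.75]: (371.0+299.8)/2 × 2 = 670.8
  [3.75→4.75]: (299.8+246.8)/2 × 1 = 273.3
  Sum = 1308.8 µg/L·hr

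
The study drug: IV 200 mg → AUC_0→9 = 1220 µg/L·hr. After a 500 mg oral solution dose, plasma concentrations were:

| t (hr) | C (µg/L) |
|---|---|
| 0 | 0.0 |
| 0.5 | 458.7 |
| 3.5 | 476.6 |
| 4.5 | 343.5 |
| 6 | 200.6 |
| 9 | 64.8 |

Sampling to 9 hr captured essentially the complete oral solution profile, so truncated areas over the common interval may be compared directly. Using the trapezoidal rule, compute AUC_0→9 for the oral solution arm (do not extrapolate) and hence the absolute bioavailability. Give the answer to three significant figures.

F = 0.896

Trapezoidal AUC_0→9 (oral solution):
  [0→0.5]: (0.0+458.7)/2 × 0.5 = 114.675
  [0.5→3.5]: (458.7+476.6)/2 × 3 = 1402.95
  [3.5→4.5]: (476.6+343.5)/2 × 1 = 410.05
  [4.5→6]: (343.5+200.6)/2 × 1.5 = 408.075
  [6→9]: (200.6+64.8)/2 × 3 = 398.1
  Sum = 2733.85 µg/L·hr
F = (AUC_ev/D_ev)/(AUC_iv/D_iv) = (2733.85/500)/(1220/200) = 5.4677/6.1 = 0.8963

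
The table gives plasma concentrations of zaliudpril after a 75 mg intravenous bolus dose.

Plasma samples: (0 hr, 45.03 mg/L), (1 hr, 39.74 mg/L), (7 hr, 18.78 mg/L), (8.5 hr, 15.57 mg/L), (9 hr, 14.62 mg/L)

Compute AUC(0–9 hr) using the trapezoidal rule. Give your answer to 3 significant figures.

Trapezoidal AUC_0→9:
  [0→1]: (45.03+39.74)/2 × 1 = 42.385
  [1→7]: (39.74+18.78)/2 × 6 = 175.56
  [7→8.5]: (18.78+15.57)/2 × 1.5 = 25.7625
  [8.5→9]: (15.57+14.62)/2 × 0.5 = 7.5475
  Sum = 251.255 mg/L·hr

AUC = 251 mg/L·hr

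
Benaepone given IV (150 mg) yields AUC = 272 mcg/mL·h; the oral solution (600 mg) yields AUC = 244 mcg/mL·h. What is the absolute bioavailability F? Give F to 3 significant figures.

F = (AUC_ev / D_ev) / (AUC_iv / D_iv)
  = (244/600) / (272/150)
  = 0.406667 / 1.81333 = 0.2243

F = 0.224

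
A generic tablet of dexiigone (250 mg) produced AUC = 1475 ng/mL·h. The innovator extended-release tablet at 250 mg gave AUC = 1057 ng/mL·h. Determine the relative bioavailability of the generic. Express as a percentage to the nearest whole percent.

F_rel = 140%

F_rel = (AUC_test/D_test) / (AUC_ref/D_ref)
      = (1475/250) / (1057/250)
      = 5.9 / 4.228 = 1.3955 = 139.55%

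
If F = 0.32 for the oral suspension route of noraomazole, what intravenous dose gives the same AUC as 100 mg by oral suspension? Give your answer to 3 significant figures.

Systemic exposure from an extravascular dose = F × D_ev, so the equivalent IV dose is F × D_ev.
D_iv = F × D_ev = 0.32 × 100 = 32 mg

D_iv = 32.0 mg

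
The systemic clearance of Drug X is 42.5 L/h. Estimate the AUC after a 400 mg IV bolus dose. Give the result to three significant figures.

AUC = 9.41 mg/L·h

AUC_0→∞ = Dose_iv / CL
        = 400 / 42.5 = 9.41176 mg/L·h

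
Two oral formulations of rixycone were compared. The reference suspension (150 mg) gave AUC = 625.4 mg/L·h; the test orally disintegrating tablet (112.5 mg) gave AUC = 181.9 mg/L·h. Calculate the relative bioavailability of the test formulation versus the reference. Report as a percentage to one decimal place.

F_rel = (AUC_test/D_test) / (AUC_ref/D_ref)
      = (181.9/112.5) / (625.4/150)
      = 1.61689 / 4.16933 = 0.3878 = 38.78%

F_rel = 38.8%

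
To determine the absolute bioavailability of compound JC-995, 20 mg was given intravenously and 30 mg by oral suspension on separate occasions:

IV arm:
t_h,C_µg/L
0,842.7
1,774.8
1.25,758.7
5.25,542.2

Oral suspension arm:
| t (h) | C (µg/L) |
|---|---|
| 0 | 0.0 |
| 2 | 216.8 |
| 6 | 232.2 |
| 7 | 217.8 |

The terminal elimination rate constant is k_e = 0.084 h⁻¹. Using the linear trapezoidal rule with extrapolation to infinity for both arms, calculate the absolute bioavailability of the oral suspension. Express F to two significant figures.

F = 0.26

Trapezoidal AUC_0→5.25 (IV):
  [0→1]: (842.7+774.8)/2 × 1 = 808.75
  [1→1.25]: (774.8+758.7)/2 × 0.25 = 191.6875
  [1.25→5.25]: (758.7+542.2)/2 × 4 = 2601.8
  Sum = 3602.2375 µg/L·h
IV tail: 542.2/0.084 = 6454.762; AUC_iv,0→∞ = 3602.2375 + 6454.762 = 10056.9995 µg/L·h
Trapezoidal AUC_0→7 (oral suspension):
  [0→2]: (0.0+216.8)/2 × 2 = 216.8
  [2→6]: (216.8+232.2)/2 × 4 = 898.0
  [6→7]: (232.2+217.8)/2 × 1 = 225.0
  Sum = 1339.8 µg/L·h
oral suspension tail: 217.8/0.084 = 2592.857; AUC_ev,0→∞ = 1339.8 + 2592.857 = 3932.657 µg/L·h
F = (AUC_ev/D_ev)/(AUC_iv/D_iv) = (3932.657/30)/(10056.9995/20) = 131.089/502.85 = 0.2607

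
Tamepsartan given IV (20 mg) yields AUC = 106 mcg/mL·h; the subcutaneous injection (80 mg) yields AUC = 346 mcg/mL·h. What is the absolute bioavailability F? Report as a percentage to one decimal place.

F = 81.6%

F = (AUC_ev / D_ev) / (AUC_iv / D_iv)
  = (346/80) / (106/20)
  = 4.325 / 5.3 = 0.8160
  = 81.60%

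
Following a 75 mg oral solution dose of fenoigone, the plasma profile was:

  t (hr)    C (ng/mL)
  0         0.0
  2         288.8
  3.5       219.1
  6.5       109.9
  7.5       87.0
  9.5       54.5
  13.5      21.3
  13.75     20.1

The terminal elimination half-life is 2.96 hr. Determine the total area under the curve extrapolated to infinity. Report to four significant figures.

Trapezoidal AUC_0→13.75:
  [0→2]: (0.0+288.8)/2 × 2 = 288.8
  [2→3.5]: (288.8+219.1)/2 × 1.5 = 380.925
  [3.5→6.5]: (219.1+109.9)/2 × 3 = 493.5
  [6.5→7.5]: (109.9+87.0)/2 × 1 = 98.45
  [7.5→9.5]: (87.0+54.5)/2 × 2 = 141.5
  [9.5→13.5]: (54.5+21.3)/2 × 4 = 151.6
  [13.5→13.75]: (21.3+20.1)/2 × 0.25 = 5.175
  Sum = 1559.95 ng/mL·hr
k_e = ln2 / t½ = 0.693147 / 2.96 = 0.2342 hr^-1
Extrapolated tail: C_last / k_e = 20.1 / 0.2342 = 85.824
AUC_0→∞ = 1559.95 + 85.824 = 1645.774 ng/mL·hr

AUC = 1646 ng/mL·hr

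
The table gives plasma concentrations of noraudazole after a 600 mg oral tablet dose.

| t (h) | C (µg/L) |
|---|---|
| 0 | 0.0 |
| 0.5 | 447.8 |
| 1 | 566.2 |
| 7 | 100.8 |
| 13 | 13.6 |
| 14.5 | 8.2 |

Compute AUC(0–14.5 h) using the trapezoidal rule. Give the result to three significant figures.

AUC = 2730 µg/L·h

Trapezoidal AUC_0→14.5:
  [0→0.5]: (0.0+447.8)/2 × 0.5 = 111.95
  [0.5→1]: (447.8+566.2)/2 × 0.5 = 253.5
  [1→7]: (566.2+100.8)/2 × 6 = 2001.0
  [7→13]: (100.8+13.6)/2 × 6 = 343.2
  [13→14.5]: (13.6+8.2)/2 × 1.5 = 16.35
  Sum = 2726.0 µg/L·h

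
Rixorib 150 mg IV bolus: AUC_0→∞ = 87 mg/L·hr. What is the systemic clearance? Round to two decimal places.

CL = Dose_iv / AUC_0→∞
   = 150 / 87 = 1.72414 L/hr

CL = 1.72 L/hr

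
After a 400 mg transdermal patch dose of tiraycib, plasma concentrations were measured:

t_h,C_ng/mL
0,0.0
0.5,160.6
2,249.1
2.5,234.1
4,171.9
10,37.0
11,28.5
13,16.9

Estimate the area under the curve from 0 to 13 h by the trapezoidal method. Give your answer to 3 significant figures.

Trapezoidal AUC_0→13:
  [0→0.5]: (0.0+160.6)/2 × 0.5 = 40.15
  [0.5→2]: (160.6+249.1)/2 × 1.5 = 307.275
  [2→2.5]: (249.1+234.1)/2 × 0.5 = 120.8
  [2.5→4]: (234.1+171.9)/2 × 1.5 = 304.5
  [4→10]: (171.9+37.0)/2 × 6 = 626.7
  [10→11]: (37.0+28.5)/2 × 1 = 32.75
  [11→13]: (28.5+16.9)/2 × 2 = 45.4
  Sum = 1477.575 ng/mL·h

AUC = 1480 ng/mL·h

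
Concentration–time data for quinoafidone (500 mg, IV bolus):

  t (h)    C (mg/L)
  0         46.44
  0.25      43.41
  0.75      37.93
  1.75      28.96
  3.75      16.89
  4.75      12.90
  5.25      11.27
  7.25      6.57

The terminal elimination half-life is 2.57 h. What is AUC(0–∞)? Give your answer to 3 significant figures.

AUC = 174 mg/L·h

Trapezoidal AUC_0→7.25:
  [0→0.25]: (46.44+43.41)/2 × 0.25 = 11.23125
  [0.25→0.75]: (43.41+37.93)/2 × 0.5 = 20.335
  [0.75→1.75]: (37.93+28.96)/2 × 1 = 33.445
  [1.75→3.75]: (28.96+16.89)/2 × 2 = 45.85
  [3.75→4.75]: (16.89+12.90)/2 × 1 = 14.895
  [4.75→5.25]: (12.90+11.27)/2 × 0.5 = 6.0425
  [5.25→7.25]: (11.27+6.57)/2 × 2 = 17.84
  Sum = 149.63875 mg/L·h
k_e = ln2 / t½ = 0.693147 / 2.57 = 0.2697 h^-1
Extrapolated tail: C_last / k_e = 6.57 / 0.2697 = 24.360
AUC_0→∞ = 149.63875 + 24.360 = 173.99875 mg/L·h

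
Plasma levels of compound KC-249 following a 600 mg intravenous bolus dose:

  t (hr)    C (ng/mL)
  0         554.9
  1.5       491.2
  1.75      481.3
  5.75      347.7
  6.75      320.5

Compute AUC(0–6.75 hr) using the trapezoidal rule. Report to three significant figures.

AUC = 2900 ng/mL·hr

Trapezoidal AUC_0→6.75:
  [0→1.5]: (554.9+491.2)/2 × 1.5 = 784.575
  [1.5→1.75]: (491.2+481.3)/2 × 0.25 = 121.5625
  [1.75→5.75]: (481.3+347.7)/2 × 4 = 1658.0
  [5.75→6.75]: (347.7+320.5)/2 × 1 = 334.1
  Sum = 2898.2375 ng/mL·hr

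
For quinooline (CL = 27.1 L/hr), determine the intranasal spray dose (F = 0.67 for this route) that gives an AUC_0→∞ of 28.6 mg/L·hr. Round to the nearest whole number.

Dose = CL × AUC_0→∞ / F
     = 27.1 × 28.6 / 0.67 = 1156.81 mg

Dose = 1157 mg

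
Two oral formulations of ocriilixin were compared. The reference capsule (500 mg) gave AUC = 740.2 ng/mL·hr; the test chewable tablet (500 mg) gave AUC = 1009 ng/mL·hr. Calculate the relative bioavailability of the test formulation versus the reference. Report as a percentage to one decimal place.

F_rel = 136.3%

F_rel = (AUC_test/D_test) / (AUC_ref/D_ref)
      = (1009/500) / (740.2/500)
      = 2.018 / 1.4804 = 1.3631 = 136.31%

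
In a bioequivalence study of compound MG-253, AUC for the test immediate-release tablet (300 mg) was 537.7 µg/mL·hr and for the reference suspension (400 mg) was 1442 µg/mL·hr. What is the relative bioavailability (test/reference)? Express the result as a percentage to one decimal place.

F_rel = (AUC_test/D_test) / (AUC_ref/D_ref)
      = (537.7/300) / (1442/400)
      = 1.79233 / 3.605 = 0.4972 = 49.72%

F_rel = 49.7%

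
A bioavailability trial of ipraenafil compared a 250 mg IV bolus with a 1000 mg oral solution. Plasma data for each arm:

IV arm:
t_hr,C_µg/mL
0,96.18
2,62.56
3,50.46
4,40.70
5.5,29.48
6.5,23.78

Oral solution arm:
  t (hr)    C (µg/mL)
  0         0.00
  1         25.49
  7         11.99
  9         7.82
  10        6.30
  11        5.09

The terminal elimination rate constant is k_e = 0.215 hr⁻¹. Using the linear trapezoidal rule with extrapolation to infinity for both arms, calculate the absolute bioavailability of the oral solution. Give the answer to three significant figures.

F = 0.101

Trapezoidal AUC_0→6.5 (IV):
  [0→2]: (96.18+62.56)/2 × 2 = 158.74
  [2→3]: (62.56+50.46)/2 × 1 = 56.51
  [3→4]: (50.46+40.70)/2 × 1 = 45.58
  [4→5.5]: (40.70+29.48)/2 × 1.5 = 52.635
  [5.5→6.5]: (29.48+23.78)/2 × 1 = 26.63
  Sum = 340.095 µg/mL·hr
IV tail: 23.78/0.215 = 110.605; AUC_iv,0→∞ = 340.095 + 110.605 = 450.7 µg/mL·hr
Trapezoidal AUC_0→11 (oral solution):
  [0→1]: (0.00+25.49)/2 × 1 = 12.745
  [1→7]: (25.49+11.99)/2 × 6 = 112.44
  [7→9]: (11.99+7.82)/2 × 2 = 19.81
  [9→10]: (7.82+6.30)/2 × 1 = 7.06
  [10→11]: (6.30+5.09)/2 × 1 = 5.695
  Sum = 157.75 µg/mL·hr
oral solution tail: 5.09/0.215 = 23.674; AUC_ev,0→∞ = 157.75 + 23.674 = 181.424 µg/mL·hr
F = (AUC_ev/D_ev)/(AUC_iv/D_iv) = (181.424/1000)/(450.7/250) = 0.181424/1.8028 = 0.1006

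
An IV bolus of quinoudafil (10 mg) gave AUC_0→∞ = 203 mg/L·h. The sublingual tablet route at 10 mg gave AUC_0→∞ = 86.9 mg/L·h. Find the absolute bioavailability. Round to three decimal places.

F = (AUC_ev / D_ev) / (AUC_iv / D_iv)
  = (86.9/10) / (203/10)
  = 8.69 / 20.3 = 0.4281

F = 0.428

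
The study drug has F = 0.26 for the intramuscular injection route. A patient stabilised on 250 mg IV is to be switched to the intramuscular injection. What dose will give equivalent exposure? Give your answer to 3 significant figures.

D_intramuscular = 962 mg

For equal systemic exposure: F × D_ev = D_iv
D_ev = D_iv / F = 250 / 0.26 = 961.538 mg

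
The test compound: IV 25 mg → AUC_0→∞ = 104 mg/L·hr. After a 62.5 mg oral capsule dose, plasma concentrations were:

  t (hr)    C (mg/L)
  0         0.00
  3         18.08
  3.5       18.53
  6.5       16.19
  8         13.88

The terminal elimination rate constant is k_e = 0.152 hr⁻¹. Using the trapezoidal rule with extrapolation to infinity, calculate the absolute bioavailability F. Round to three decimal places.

Trapezoidal AUC_0→8 (oral capsule):
  [0→3]: (0.00+18.08)/2 × 3 = 27.12
  [3→3.5]: (18.08+18.53)/2 × 0.5 = 9.1525
  [3.5→6.5]: (18.53+16.19)/2 × 3 = 52.08
  [6.5→8]: (16.19+13.88)/2 × 1.5 = 22.5525
  Sum = 110.905 mg/L·hr
Tail: C_last/k_e = 13.88/0.152 = 91.316
AUC_0→∞ (oral capsule) = 110.905 + 91.316 = 202.221 mg/L·hr
F = (AUC_ev/D_ev)/(AUC_iv/D_iv) = (202.221/62.5)/(104/25) = 3.235536/4.16 = 0.7778

F = 0.778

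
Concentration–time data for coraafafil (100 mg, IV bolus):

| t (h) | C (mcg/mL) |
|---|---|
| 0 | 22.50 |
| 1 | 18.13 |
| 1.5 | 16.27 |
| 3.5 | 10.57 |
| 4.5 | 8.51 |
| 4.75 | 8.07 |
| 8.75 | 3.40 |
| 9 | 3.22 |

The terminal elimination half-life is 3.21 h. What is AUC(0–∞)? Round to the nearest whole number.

Trapezoidal AUC_0→9:
  [0→1]: (22.50+18.13)/2 × 1 = 20.315
  [1→1.5]: (18.13+16.27)/2 × 0.5 = 8.6
  [1.5→3.5]: (16.27+10.57)/2 × 2 = 26.84
  [3.5→4.5]: (10.57+8.51)/2 × 1 = 9.54
  [4.5→4.75]: (8.51+8.07)/2 × 0.25 = 2.0725
  [4.75→8.75]: (8.07+3.40)/2 × 4 = 22.94
  [8.75→9]: (3.40+3.22)/2 × 0.25 = 0.8275
  Sum = 91.135 mcg/mL·h
k_e = ln2 / t½ = 0.693147 / 3.21 = 0.2159 h^-1
Extrapolated tail: C_last / k_e = 3.22 / 0.2159 = 14.914
AUC_0→∞ = 91.135 + 14.914 = 106.049 mcg/mL·h

AUC = 106 mcg/mL·h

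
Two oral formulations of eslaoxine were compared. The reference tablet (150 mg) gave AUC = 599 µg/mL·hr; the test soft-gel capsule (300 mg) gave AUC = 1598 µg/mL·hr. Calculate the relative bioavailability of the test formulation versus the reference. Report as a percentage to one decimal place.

F_rel = 133.4%

F_rel = (AUC_test/D_test) / (AUC_ref/D_ref)
      = (1598/300) / (599/150)
      = 5.32667 / 3.99333 = 1.3339 = 133.39%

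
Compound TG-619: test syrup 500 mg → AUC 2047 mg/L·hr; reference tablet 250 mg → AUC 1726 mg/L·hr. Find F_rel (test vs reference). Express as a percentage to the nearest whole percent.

F_rel = 59%

F_rel = (AUC_test/D_test) / (AUC_ref/D_ref)
      = (2047/500) / (1726/250)
      = 4.094 / 6.904 = 0.5930 = 59.30%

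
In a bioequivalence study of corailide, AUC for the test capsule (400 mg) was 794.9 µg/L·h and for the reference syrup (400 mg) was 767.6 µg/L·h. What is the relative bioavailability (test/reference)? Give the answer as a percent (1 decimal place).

F_rel = (AUC_test/D_test) / (AUC_ref/D_ref)
      = (794.9/400) / (767.6/400)
      = 1.98725 / 1.919 = 1.0356 = 103.56%

F_rel = 103.6%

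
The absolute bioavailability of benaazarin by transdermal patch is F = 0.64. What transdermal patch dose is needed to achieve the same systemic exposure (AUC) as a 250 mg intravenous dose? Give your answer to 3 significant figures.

D_transdermal = 391 mg

For equal systemic exposure: F × D_ev = D_iv
D_ev = D_iv / F = 250 / 0.64 = 390.625 mg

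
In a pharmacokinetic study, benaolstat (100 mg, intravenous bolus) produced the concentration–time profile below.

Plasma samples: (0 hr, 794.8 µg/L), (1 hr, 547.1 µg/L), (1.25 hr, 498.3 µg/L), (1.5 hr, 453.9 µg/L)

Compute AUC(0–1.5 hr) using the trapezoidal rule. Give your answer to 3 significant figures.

Trapezoidal AUC_0→1.5:
  [0→1]: (794.8+547.1)/2 × 1 = 670.95
  [1→1.25]: (547.1+498.3)/2 × 0.25 = 130.675
  [1.25→1.5]: (498.3+453.9)/2 × 0.25 = 119.025
  Sum = 920.65 µg/L·hr

AUC = 921 µg/L·hr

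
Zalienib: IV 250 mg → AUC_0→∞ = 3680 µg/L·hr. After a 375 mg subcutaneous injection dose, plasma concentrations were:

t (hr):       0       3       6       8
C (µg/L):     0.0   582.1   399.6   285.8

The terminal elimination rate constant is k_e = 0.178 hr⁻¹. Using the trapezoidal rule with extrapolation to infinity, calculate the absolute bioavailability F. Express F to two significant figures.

Trapezoidal AUC_0→8 (subcutaneous injection):
  [0→3]: (0.0+582.1)/2 × 3 = 873.15
  [3→6]: (582.1+399.6)/2 × 3 = 1472.55
  [6→8]: (399.6+285.8)/2 × 2 = 685.4
  Sum = 3031.1 µg/L·hr
Tail: C_last/k_e = 285.8/0.178 = 1605.618
AUC_0→∞ (subcutaneous injection) = 3031.1 + 1605.618 = 4636.718 µg/L·hr
F = (AUC_ev/D_ev)/(AUC_iv/D_iv) = (4636.718/375)/(3680/250) = 12.3646/14.72 = 0.8400

F = 0.84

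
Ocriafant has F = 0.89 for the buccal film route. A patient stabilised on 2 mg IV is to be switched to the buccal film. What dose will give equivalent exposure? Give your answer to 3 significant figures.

For equal systemic exposure: F × D_ev = D_iv
D_ev = D_iv / F = 2 / 0.89 = 2.24719 mg

D_buccal = 2.25 mg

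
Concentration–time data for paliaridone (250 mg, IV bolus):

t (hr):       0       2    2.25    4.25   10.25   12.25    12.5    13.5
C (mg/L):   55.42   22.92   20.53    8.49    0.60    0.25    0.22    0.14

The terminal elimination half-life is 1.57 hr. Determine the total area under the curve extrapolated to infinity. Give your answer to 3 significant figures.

AUC = 141 mg/L·hr

Trapezoidal AUC_0→13.5:
  [0→2]: (55.42+22.92)/2 × 2 = 78.34
  [2→2.25]: (22.92+20.53)/2 × 0.25 = 5.43125
  [2.25→4.25]: (20.53+8.49)/2 × 2 = 29.02
  [4.25→10.25]: (8.49+0.60)/2 × 6 = 27.27
  [10.25→12.25]: (0.60+0.25)/2 × 2 = 0.85
  [12.25→12.5]: (0.25+0.22)/2 × 0.25 = 0.05875
  [12.5→13.5]: (0.22+0.14)/2 × 1 = 0.18
  Sum = 141.15 mg/L·hr
k_e = ln2 / t½ = 0.693147 / 1.57 = 0.4415 hr^-1
Extrapolated tail: C_last / k_e = 0.14 / 0.4415 = 0.317
AUC_0→∞ = 141.15 + 0.317 = 141.467 mg/L·hr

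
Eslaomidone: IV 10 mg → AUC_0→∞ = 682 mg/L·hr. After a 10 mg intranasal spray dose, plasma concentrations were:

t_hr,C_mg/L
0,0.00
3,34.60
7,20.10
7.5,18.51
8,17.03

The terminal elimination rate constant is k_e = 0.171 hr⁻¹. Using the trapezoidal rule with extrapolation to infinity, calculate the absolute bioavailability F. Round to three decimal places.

Trapezoidal AUC_0→8 (intranasal spray):
  [0→3]: (0.00+34.60)/2 × 3 = 51.9
  [3→7]: (34.60+20.10)/2 × 4 = 109.4
  [7→7.5]: (20.10+18.51)/2 × 0.5 = 9.6525
  [7.5→8]: (18.51+17.03)/2 × 0.5 = 8.885
  Sum = 179.8375 mg/L·hr
Tail: C_last/k_e = 17.03/0.171 = 99.591
AUC_0→∞ (intranasal spray) = 179.8375 + 99.591 = 279.4285 mg/L·hr
F = (AUC_ev/D_ev)/(AUC_iv/D_iv) = (279.4285/10)/(682/10) = 27.94285/68.2 = 0.4097

F = 0.410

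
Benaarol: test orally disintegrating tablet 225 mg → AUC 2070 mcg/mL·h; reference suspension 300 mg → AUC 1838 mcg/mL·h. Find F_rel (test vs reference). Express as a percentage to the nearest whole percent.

F_rel = (AUC_test/D_test) / (AUC_ref/D_ref)
      = (2070/225) / (1838/300)
      = 9.2 / 6.12667 = 1.5016 = 150.16%

F_rel = 150%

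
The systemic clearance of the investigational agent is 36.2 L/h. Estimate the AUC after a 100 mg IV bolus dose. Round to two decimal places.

AUC_0→∞ = Dose_iv / CL
        = 100 / 36.2 = 2.76243 mg/L·h

AUC = 2.76 mg/L·h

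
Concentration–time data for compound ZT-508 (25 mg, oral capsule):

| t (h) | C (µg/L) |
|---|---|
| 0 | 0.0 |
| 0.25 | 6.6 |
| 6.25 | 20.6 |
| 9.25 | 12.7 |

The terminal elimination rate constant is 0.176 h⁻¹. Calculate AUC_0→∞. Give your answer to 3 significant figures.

AUC = 205 µg/L·h

Trapezoidal AUC_0→9.25:
  [0→0.25]: (0.0+6.6)/2 × 0.25 = 0.825
  [0.25→6.25]: (6.6+20.6)/2 × 6 = 81.6
  [6.25→9.25]: (20.6+12.7)/2 × 3 = 49.95
  Sum = 132.375 µg/L·h
Extrapolated tail: C_last / k_e = 12.7 / 0.176 = 72.159
AUC_0→∞ = 132.375 + 72.159 = 204.534 µg/L·h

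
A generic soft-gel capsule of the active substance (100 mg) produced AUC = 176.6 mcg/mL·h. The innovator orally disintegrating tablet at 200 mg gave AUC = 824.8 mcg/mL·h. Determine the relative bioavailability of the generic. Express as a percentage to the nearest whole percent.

F_rel = (AUC_test/D_test) / (AUC_ref/D_ref)
      = (176.6/100) / (824.8/200)
      = 1.766 / 4.124 = 0.4282 = 42.82%

F_rel = 43%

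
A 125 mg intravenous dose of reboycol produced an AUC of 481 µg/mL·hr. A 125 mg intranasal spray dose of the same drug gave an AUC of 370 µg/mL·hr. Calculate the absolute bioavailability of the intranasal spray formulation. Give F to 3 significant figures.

F = (AUC_ev / D_ev) / (AUC_iv / D_iv)
  = (370/125) / (481/125)
  = 2.96 / 3.848 = 0.7692

F = 0.769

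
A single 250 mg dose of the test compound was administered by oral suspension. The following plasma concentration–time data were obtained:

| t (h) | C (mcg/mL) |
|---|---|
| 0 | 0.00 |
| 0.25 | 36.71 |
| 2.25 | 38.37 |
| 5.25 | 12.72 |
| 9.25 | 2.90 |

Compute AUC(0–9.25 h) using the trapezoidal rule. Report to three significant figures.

Trapezoidal AUC_0→9.25:
  [0→0.25]: (0.00+36.71)/2 × 0.25 = 4.58875
  [0.25→2.25]: (36.71+38.37)/2 × 2 = 75.08
  [2.25→5.25]: (38.37+12.72)/2 × 3 = 76.635
  [5.25→9.25]: (12.72+2.90)/2 × 4 = 31.24
  Sum = 187.54375 mcg/mL·h

AUC = 188 mcg/mL·h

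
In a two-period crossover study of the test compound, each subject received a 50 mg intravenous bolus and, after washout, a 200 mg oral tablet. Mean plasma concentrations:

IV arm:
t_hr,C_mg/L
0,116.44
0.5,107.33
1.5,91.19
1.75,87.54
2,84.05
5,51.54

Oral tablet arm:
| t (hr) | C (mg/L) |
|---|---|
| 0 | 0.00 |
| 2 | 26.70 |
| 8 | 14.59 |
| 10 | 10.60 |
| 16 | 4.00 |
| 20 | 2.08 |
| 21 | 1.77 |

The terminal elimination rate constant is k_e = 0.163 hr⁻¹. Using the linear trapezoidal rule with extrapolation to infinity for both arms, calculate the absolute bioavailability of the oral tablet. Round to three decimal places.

F = 0.085

Trapezoidal AUC_0→5 (IV):
  [0→0.5]: (116.44+107.33)/2 × 0.5 = 55.9425
  [0.5→1.5]: (107.33+91.19)/2 × 1 = 99.26
  [1.5→1.75]: (91.19+87.54)/2 × 0.25 = 22.34125
  [1.75→2]: (87.54+84.05)/2 × 0.25 = 21.44875
  [2→5]: (84.05+51.54)/2 × 3 = 203.385
  Sum = 402.3775 mg/L·hr
IV tail: 51.54/0.163 = 316.196; AUC_iv,0→∞ = 402.3775 + 316.196 = 718.5735 mg/L·hr
Trapezoidal AUC_0→21 (oral tablet):
  [0→2]: (0.00+26.70)/2 × 2 = 26.7
  [2→8]: (26.70+14.59)/2 × 6 = 123.87
  [8→10]: (14.59+10.60)/2 × 2 = 25.19
  [10→16]: (10.60+4.00)/2 × 6 = 43.8
  [16→20]: (4.00+2.08)/2 × 4 = 12.16
  [20→21]: (2.08+1.77)/2 × 1 = 1.925
  Sum = 233.645 mg/L·hr
oral tablet tail: 1.77/0.163 = 10.859; AUC_ev,0→∞ = 233.645 + 10.859 = 244.504 mg/L·hr
F = (AUC_ev/D_ev)/(AUC_iv/D_iv) = (244.504/200)/(718.5735/50) = 1.22252/14.37147 = 0.0851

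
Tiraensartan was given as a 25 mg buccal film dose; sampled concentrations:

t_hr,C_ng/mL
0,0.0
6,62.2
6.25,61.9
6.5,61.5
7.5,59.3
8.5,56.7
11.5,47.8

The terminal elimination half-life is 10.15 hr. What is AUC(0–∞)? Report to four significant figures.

AUC = 1193 ng/mL·hr

Trapezoidal AUC_0→11.5:
  [0→6]: (0.0+62.2)/2 × 6 = 186.6
  [6→6.25]: (62.2+61.9)/2 × 0.25 = 15.5125
  [6.25→6.5]: (61.9+61.5)/2 × 0.25 = 15.425
  [6.5→7.5]: (61.5+59.3)/2 × 1 = 60.4
  [7.5→8.5]: (59.3+56.7)/2 × 1 = 58.0
  [8.5→11.5]: (56.7+47.8)/2 × 3 = 156.75
  Sum = 492.6875 ng/mL·hr
k_e = ln2 / t½ = 0.693147 / 10.15 = 0.0683 hr^-1
Extrapolated tail: C_last / k_e = 47.8 / 0.0683 = 699.854
AUC_0→∞ = 492.6875 + 699.854 = 1192.5415 ng/mL·hr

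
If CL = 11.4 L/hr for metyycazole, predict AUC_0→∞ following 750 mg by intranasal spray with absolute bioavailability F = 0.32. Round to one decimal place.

AUC_0→∞ = F × Dose / CL
        = 0.32 × 750 / 11.4 = 21.0526 mg/L·hr

AUC = 21.1 mg/L·hr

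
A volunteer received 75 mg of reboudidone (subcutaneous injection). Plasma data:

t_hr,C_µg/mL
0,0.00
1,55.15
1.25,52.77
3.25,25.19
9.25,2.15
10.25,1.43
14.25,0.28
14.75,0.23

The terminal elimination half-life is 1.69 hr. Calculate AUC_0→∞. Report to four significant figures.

AUC = 206.9 µg/mL·hr

Trapezoidal AUC_0→14.75:
  [0→1]: (0.00+55.15)/2 × 1 = 27.575
  [1→1.25]: (55.15+52.77)/2 × 0.25 = 13.49
  [1.25→3.25]: (52.77+25.19)/2 × 2 = 77.96
  [3.25→9.25]: (25.19+2.15)/2 × 6 = 82.02
  [9.25→10.25]: (2.15+1.43)/2 × 1 = 1.79
  [10.25→14.25]: (1.43+0.28)/2 × 4 = 3.42
  [14.25→14.75]: (0.28+0.23)/2 × 0.5 = 0.1275
  Sum = 206.3825 µg/mL·hr
k_e = ln2 / t½ = 0.693147 / 1.69 = 0.4101 hr^-1
Extrapolated tail: C_last / k_e = 0.23 / 0.4101 = 0.561
AUC_0→∞ = 206.3825 + 0.561 = 206.9435 µg/mL·hr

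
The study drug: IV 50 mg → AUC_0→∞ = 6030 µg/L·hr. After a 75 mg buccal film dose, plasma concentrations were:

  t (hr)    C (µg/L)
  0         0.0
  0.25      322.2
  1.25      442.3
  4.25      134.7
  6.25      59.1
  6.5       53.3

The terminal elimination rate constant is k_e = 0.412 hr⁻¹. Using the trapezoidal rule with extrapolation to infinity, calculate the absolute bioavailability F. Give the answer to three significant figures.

Trapezoidal AUC_0→6.5 (buccal film):
  [0→0.25]: (0.0+322.2)/2 × 0.25 = 40.275
  [0.25→1.25]: (322.2+442.3)/2 × 1 = 382.25
  [1.25→4.25]: (442.3+134.7)/2 × 3 = 865.5
  [4.25→6.25]: (134.7+59.1)/2 × 2 = 193.8
  [6.25→6.5]: (59.1+53.3)/2 × 0.25 = 14.05
  Sum = 1495.875 µg/L·hr
Tail: C_last/k_e = 53.3/0.412 = 129.369
AUC_0→∞ (buccal film) = 1495.875 + 129.369 = 1625.244 µg/L·hr
F = (AUC_ev/D_ev)/(AUC_iv/D_iv) = (1625.244/75)/(6030/50) = 21.66992/120.6 = 0.1797

F = 0.180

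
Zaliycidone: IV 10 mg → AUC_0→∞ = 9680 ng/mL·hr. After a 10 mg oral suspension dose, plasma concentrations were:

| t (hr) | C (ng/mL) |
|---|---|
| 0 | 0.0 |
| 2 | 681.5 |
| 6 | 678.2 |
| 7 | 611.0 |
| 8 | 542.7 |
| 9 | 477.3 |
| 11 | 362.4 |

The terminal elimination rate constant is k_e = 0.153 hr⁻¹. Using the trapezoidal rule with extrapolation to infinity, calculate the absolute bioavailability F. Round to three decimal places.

Trapezoidal AUC_0→11 (oral suspension):
  [0→2]: (0.0+681.5)/2 × 2 = 681.5
  [2→6]: (681.5+678.2)/2 × 4 = 2719.4
  [6→7]: (678.2+611.0)/2 × 1 = 644.6
  [7→8]: (611.0+542.7)/2 × 1 = 576.85
  [8→9]: (542.7+477.3)/2 × 1 = 510.0
  [9→11]: (477.3+362.4)/2 × 2 = 839.7
  Sum = 5972.05 ng/mL·hr
Tail: C_last/k_e = 362.4/0.153 = 2368.627
AUC_0→∞ (oral suspension) = 5972.05 + 2368.627 = 8340.677 ng/mL·hr
F = (AUC_ev/D_ev)/(AUC_iv/D_iv) = (8340.677/10)/(9680/10) = 834.0677/968 = 0.8616

F = 0.862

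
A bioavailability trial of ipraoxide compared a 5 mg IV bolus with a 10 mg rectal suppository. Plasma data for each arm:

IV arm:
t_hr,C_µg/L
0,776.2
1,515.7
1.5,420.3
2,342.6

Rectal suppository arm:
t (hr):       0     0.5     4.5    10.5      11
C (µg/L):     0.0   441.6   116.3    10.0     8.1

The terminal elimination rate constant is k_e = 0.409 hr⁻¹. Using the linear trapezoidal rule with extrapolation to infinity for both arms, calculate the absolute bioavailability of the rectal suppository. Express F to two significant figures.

F = 0.43

Trapezoidal AUC_0→2 (IV):
  [0→1]: (776.2+515.7)/2 × 1 = 645.95
  [1→1.5]: (515.7+420.3)/2 × 0.5 = 234.0
  [1.5→2]: (420.3+342.6)/2 × 0.5 = 190.725
  Sum = 1070.675 µg/L·hr
IV tail: 342.6/0.409 = 837.653; AUC_iv,0→∞ = 1070.675 + 837.653 = 1908.328 µg/L·hr
Trapezoidal AUC_0→11 (rectal suppository):
  [0→0.5]: (0.0+441.6)/2 × 0.5 = 110.4
  [0.5→4.5]: (441.6+116.3)/2 × 4 = 1115.8
  [4.5→10.5]: (116.3+10.0)/2 × 6 = 378.9
  [10.5→11]: (10.0+8.1)/2 × 0.5 = 4.525
  Sum = 1609.625 µg/L·hr
rectal suppository tail: 8.1/0.409 = 19.804; AUC_ev,0→∞ = 1609.625 + 19.804 = 1629.429 µg/L·hr
F = (AUC_ev/D_ev)/(AUC_iv/D_iv) = (1629.429/10)/(1908.328/5) = 162.9429/381.6656 = 0.4269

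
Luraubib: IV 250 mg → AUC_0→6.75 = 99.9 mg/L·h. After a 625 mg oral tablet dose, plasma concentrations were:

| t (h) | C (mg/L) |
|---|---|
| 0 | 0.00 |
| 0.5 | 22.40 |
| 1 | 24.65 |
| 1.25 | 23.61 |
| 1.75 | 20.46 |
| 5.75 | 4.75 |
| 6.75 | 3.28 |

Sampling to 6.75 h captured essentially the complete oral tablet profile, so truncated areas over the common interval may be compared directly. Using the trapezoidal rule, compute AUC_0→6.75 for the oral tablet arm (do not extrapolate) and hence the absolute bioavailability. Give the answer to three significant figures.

F = 0.356

Trapezoidal AUC_0→6.75 (oral tablet):
  [0→0.5]: (0.00+22.40)/2 × 0.5 = 5.6
  [0.5→1]: (22.40+24.65)/2 × 0.5 = 11.7625
  [1→1.25]: (24.65+23.61)/2 × 0.25 = 6.0325
  [1.25→1.75]: (23.61+20.46)/2 × 0.5 = 11.0175
  [1.75→5.75]: (20.46+4.75)/2 × 4 = 50.42
  [5.75→6.75]: (4.75+3.28)/2 × 1 = 4.015
  Sum = 88.8475 mg/L·h
F = (AUC_ev/D_ev)/(AUC_iv/D_iv) = (88.8475/625)/(99.9/250) = 0.142156/0.3996 = 0.3557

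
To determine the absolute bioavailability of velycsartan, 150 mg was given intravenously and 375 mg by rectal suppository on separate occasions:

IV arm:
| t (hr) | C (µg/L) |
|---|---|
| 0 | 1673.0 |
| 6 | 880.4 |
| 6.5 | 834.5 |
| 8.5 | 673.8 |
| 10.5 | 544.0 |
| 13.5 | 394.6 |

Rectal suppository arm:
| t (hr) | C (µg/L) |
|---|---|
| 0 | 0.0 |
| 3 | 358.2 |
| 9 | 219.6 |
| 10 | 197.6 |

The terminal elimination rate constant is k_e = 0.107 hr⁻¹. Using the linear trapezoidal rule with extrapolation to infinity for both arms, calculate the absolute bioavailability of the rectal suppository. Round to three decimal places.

Trapezoidal AUC_0→13.5 (IV):
  [0→6]: (1673.0+880.4)/2 × 6 = 7660.2
  [6→6.5]: (880.4+834.5)/2 × 0.5 = 428.725
  [6.5→8.5]: (834.5+673.8)/2 × 2 = 1508.3
  [8.5→10.5]: (673.8+544.0)/2 × 2 = 1217.8
  [10.5→13.5]: (544.0+394.6)/2 × 3 = 1407.9
  Sum = 12222.925 µg/L·hr
IV tail: 394.6/0.107 = 3687.850; AUC_iv,0→∞ = 12222.925 + 3687.850 = 15910.775 µg/L·hr
Trapezoidal AUC_0→10 (rectal suppository):
  [0→3]: (0.0+358.2)/2 × 3 = 537.3
  [3→9]: (358.2+219.6)/2 × 6 = 1733.4
  [9→10]: (219.6+197.6)/2 × 1 = 208.6
  Sum = 2479.3 µg/L·hr
rectal suppository tail: 197.6/0.107 = 1846.729; AUC_ev,0→∞ = 2479.3 + 1846.729 = 4326.029 µg/L·hr
F = (AUC_ev/D_ev)/(AUC_iv/D_iv) = (4326.029/375)/(15910.775/150) = 11.5361/106.072 = 0.1088

F = 0.109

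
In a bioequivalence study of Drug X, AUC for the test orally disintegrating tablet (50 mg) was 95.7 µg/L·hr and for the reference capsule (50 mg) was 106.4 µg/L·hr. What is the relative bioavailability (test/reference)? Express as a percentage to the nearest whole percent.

F_rel = (AUC_test/D_test) / (AUC_ref/D_ref)
      = (95.7/50) / (106.4/50)
      = 1.914 / 2.128 = 0.8994 = 89.94%

F_rel = 90%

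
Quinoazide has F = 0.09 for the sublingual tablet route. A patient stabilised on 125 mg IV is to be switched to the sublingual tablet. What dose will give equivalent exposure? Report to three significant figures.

D_sublingual = 1390 mg

For equal systemic exposure: F × D_ev = D_iv
D_ev = D_iv / F = 125 / 0.09 = 1388.89 mg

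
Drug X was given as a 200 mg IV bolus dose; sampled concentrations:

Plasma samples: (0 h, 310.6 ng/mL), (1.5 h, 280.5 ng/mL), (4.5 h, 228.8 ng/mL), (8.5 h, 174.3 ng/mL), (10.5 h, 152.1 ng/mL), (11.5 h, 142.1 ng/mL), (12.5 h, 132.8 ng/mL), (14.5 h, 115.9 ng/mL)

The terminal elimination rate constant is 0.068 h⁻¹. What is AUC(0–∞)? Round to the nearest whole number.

AUC = 4578 ng/mL·h

Trapezoidal AUC_0→14.5:
  [0→1.5]: (310.6+280.5)/2 × 1.5 = 443.325
  [1.5→4.5]: (280.5+228.8)/2 × 3 = 763.95
  [4.5→8.5]: (228.8+174.3)/2 × 4 = 806.2
  [8.5→10.5]: (174.3+152.1)/2 × 2 = 326.4
  [10.5→11.5]: (152.1+142.1)/2 × 1 = 147.1
  [11.5→12.5]: (142.1+132.8)/2 × 1 = 137.45
  [12.5→14.5]: (132.8+115.9)/2 × 2 = 248.7
  Sum = 2873.125 ng/mL·h
Extrapolated tail: C_last / k_e = 115.9 / 0.068 = 1704.412
AUC_0→∞ = 2873.125 + 1704.412 = 4577.537 ng/mL·h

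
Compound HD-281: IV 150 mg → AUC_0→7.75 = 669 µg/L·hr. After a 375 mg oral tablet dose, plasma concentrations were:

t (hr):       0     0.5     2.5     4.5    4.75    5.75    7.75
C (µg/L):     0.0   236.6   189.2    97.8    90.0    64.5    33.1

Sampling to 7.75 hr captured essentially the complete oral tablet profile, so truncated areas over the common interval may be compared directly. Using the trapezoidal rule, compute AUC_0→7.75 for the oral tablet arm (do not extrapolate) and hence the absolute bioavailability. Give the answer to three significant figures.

Trapezoidal AUC_0→7.75 (oral tablet):
  [0→0.5]: (0.0+236.6)/2 × 0.5 = 59.15
  [0.5→2.5]: (236.6+189.2)/2 × 2 = 425.8
  [2.5→4.5]: (189.2+97.8)/2 × 2 = 287.0
  [4.5→4.75]: (97.8+90.0)/2 × 0.25 = 23.475
  [4.75→5.75]: (90.0+64.5)/2 × 1 = 77.25
  [5.75→7.75]: (64.5+33.1)/2 × 2 = 97.6
  Sum = 970.275 µg/L·hr
F = (AUC_ev/D_ev)/(AUC_iv/D_iv) = (970.275/375)/(669/150) = 2.5874/4.46 = 0.5801

F = 0.580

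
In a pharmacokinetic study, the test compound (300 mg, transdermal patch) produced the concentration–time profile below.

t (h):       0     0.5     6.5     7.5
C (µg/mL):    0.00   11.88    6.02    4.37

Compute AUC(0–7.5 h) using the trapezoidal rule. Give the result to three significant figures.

AUC = 61.9 µg/mL·h

Trapezoidal AUC_0→7.5:
  [0→0.5]: (0.00+11.88)/2 × 0.5 = 2.97
  [0.5→6.5]: (11.88+6.02)/2 × 6 = 53.7
  [6.5→7.5]: (6.02+4.37)/2 × 1 = 5.195
  Sum = 61.865 µg/mL·h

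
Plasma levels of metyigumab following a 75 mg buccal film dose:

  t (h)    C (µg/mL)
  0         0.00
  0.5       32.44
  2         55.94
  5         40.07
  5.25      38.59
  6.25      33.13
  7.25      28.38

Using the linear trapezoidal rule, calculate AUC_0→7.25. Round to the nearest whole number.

Trapezoidal AUC_0→7.25:
  [0→0.5]: (0.00+32.44)/2 × 0.5 = 8.11
  [0.5→2]: (32.44+55.94)/2 × 1.5 = 66.285
  [2→5]: (55.94+40.07)/2 × 3 = 144.015
  [5→5.25]: (40.07+38.59)/2 × 0.25 = 9.8325
  [5.25→6.25]: (38.59+33.13)/2 × 1 = 35.86
  [6.25→7.25]: (33.13+28.38)/2 × 1 = 30.755
  Sum = 294.8575 µg/mL·h

AUC = 295 µg/mL·h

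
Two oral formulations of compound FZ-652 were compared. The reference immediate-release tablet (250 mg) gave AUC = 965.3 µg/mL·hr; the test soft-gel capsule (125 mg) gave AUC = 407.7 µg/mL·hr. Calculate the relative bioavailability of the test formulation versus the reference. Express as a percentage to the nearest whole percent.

F_rel = (AUC_test/D_test) / (AUC_ref/D_ref)
      = (407.7/125) / (965.3/250)
      = 3.2616 / 3.8612 = 0.8447 = 84.47%

F_rel = 84%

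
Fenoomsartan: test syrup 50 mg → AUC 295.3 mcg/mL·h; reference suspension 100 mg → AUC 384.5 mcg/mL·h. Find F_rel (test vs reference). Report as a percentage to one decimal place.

F_rel = 153.6%

F_rel = (AUC_test/D_test) / (AUC_ref/D_ref)
      = (295.3/50) / (384.5/100)
      = 5.906 / 3.845 = 1.5360 = 153.60%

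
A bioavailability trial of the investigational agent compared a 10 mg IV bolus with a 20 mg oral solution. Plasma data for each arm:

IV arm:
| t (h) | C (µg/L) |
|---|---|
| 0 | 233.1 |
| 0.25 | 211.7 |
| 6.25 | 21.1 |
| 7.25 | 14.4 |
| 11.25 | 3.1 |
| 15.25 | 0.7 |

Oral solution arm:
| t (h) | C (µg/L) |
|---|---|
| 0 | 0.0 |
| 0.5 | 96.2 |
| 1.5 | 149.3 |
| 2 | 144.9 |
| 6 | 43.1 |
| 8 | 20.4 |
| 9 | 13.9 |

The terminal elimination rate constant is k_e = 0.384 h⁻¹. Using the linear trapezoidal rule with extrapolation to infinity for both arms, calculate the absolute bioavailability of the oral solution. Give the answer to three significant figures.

F = 0.437

Trapezoidal AUC_0→15.25 (IV):
  [0→0.25]: (233.1+211.7)/2 × 0.25 = 55.6
  [0.25→6.25]: (211.7+21.1)/2 × 6 = 698.4
  [6.25→7.25]: (21.1+14.4)/2 × 1 = 17.75
  [7.25→11.25]: (14.4+3.1)/2 × 4 = 35.0
  [11.25→15.25]: (3.1+0.7)/2 × 4 = 7.6
  Sum = 814.35 µg/L·h
IV tail: 0.7/0.384 = 1.823; AUC_iv,0→∞ = 814.35 + 1.823 = 816.173 µg/L·h
Trapezoidal AUC_0→9 (oral solution):
  [0→0.5]: (0.0+96.2)/2 × 0.5 = 24.05
  [0.5→1.5]: (96.2+149.3)/2 × 1 = 122.75
  [1.5→2]: (149.3+144.9)/2 × 0.5 = 73.55
  [2→6]: (144.9+43.1)/2 × 4 = 376.0
  [6→8]: (43.1+20.4)/2 × 2 = 63.5
  [8→9]: (20.4+13.9)/2 × 1 = 17.15
  Sum = 677.0 µg/L·h
oral solution tail: 13.9/0.384 = 36.198; AUC_ev,0→∞ = 677.0 + 36.198 = 713.198 µg/L·h
F = (AUC_ev/D_ev)/(AUC_iv/D_iv) = (713.198/20)/(816.173/10) = 35.6599/81.6173 = 0.4369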